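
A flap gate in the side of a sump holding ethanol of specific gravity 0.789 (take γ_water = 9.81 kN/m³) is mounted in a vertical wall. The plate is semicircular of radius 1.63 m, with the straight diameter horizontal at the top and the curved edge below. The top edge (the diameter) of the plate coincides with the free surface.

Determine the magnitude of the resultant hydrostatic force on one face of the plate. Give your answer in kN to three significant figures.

γ = 0.789 × 9.81 = 7.74009 kN/m³.
The centroid of a semicircle lies 4r/(3π) = 0.691793 m from the diameter, here below the top edge, so the centroid depth is h_c = 0.691793 m.
A = πr²/2 = π × 1.63²/2 = 4.17345 m².
Resultant F = γ·h_c·A = 7.74009 × 0.691793 × 4.17345 = 22.3469 kN.

F ≈ 22.3 kN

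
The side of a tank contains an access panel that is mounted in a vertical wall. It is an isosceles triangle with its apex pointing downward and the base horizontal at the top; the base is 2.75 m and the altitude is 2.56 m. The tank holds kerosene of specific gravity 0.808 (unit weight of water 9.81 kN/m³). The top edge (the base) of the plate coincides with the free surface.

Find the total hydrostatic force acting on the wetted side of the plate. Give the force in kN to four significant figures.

F ≈ 23.81 kN

γ = 0.808 × 9.81 = 7.92648 kN/m³.
With the apex down, the centroid sits h/3 = 2.56/3 = 0.853333 m below the base (the top edge), so the centroid depth is h_c = 0.853333 m.
A = ½ × 2.75 × 2.56 = 3.52 m².
Resultant F = γ·h_c·A = 7.92648 × 0.853333 × 3.52 = 23.809 kN.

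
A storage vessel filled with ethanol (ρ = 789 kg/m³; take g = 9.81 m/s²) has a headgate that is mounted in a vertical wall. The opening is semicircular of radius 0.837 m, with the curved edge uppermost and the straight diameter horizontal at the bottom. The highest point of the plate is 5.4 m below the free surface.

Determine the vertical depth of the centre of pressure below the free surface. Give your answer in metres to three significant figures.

γ = ρg = 789 × 9.81 / 1000 = 7.74009 kN/m³.
The centroid lies 4r/(3π) = 0.355234 m above the diameter, so r − 4r/(3π) = 0.837 − 0.355234 = 0.481766 m below the topmost point, so the centroid depth is h_c = 5.4 + 0.481766 = 5.88177 m.
A = πr²/2 = π × 0.837²/2 = 1.10045 m².
Resultant F = γ·h_c·A = 7.74009 × 5.88177 × 1.10045 = 50.0985 kN.
I_c = (π/8 − 8/(9π))·r⁴ = 0.109757 × 0.837⁴ = 0.0538684 m⁴.
Centre of pressure: y_p = y_c + I_c/(y_c·A) = 5.88177 + 0.0538684/(5.88177 × 1.10045) = 5.88177 + 0.00832254 = 5.89009 m along the plane.

h_p = 5.89 m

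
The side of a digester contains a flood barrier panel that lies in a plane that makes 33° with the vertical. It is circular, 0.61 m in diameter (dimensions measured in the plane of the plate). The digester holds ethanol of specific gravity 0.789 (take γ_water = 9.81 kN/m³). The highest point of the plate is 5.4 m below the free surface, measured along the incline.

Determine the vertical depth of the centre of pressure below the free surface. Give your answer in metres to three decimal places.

γ = 0.789 × 9.81 = 7.74009 kN/m³.
The plate makes 33° with the vertical, i.e. θ = 90° − 33° = 57° to the horizontal. Measuring y along the incline from the free-surface line, vertical depth h = y·sinθ with sinθ = 0.838671.
The centroid is at the centre, 0.305 m below the top of the plate, so y_c = 5.4 + 0.305 = 5.705 m and h_c = 5.705 × 0.838671 = 4.78462 m.
A = π(0.305)² = 0.292247 m².
Resultant F = γ·h_c·A = 7.74009 × 4.78462 × 0.292247 = 10.8229 kN.
I_c = πr⁴/4 = π × 0.305⁴/4 = 0.00679656 m⁴.
Centre of pressure: y_p = y_c + I_c/(y_c·A) = 5.705 + 0.00679656/(5.705 × 0.292247) = 5.705 + 0.00407646 = 5.70908 m along the plane.
Vertically, h_p = y_p·sinθ = 5.70908 × 0.838671 = 4.78804 m.

h_p = 4.788 m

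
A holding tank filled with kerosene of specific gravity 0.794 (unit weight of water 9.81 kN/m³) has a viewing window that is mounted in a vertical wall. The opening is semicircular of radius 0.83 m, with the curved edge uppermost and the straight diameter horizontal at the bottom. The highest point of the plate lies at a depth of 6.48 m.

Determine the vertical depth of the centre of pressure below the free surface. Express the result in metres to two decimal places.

h_p = 6.96 m

γ = 0.794 × 9.81 = 7.78914 kN/m³.
The centroid lies 4r/(3π) = 0.352263 m above the diameter, so r − 4r/(3π) = 0.83 − 0.352263 = 0.477737 m below the topmost point, so the centroid depth is h_c = 6.48 + 0.477737 = 6.95774 m.
A = πr²/2 = π × 0.83²/2 = 1.08212 m².
Resultant F = γ·h_c·A = 7.78914 × 6.95774 × 1.08212 = 58.6453 kN.
I_c = (π/8 − 8/(9π))·r⁴ = 0.109757 × 0.83⁴ = 0.0520888 m⁴.
Centre of pressure: y_p = y_c + I_c/(y_c·A) = 6.95774 + 0.0520888/(6.95774 × 1.08212) = 6.95774 + 0.00691832 = 6.96466 m along the plane.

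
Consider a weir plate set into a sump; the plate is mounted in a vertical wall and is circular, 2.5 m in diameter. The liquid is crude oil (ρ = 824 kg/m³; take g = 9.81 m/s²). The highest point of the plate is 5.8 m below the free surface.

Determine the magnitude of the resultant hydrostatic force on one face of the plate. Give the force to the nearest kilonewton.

γ = ρg = 824 × 9.81 / 1000 = 8.08344 kN/m³.
The centroid is at the centre, 1.25 m below the top of the plate, so the centroid depth is h_c = 5.8 + 1.25 = 7.05 m.
A = π(1.25)² = 4.90874 m².
Resultant F = γ·h_c·A = 8.08344 × 7.05 × 4.90874 = 279.741 kN.

F ≈ 280 kN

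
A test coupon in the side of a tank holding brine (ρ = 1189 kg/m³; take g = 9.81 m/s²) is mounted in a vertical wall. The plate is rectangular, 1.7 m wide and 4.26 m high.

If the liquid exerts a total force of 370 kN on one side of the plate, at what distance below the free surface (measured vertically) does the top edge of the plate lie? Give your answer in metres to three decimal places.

γ = ρg = 1189 × 9.81 / 1000 = 11.66409 kN/m³.
A = 1.7 × 4.26 = 7.242 m².
From F = γ·h_c·A, the centroid depth is h_c = 370/(11.66409 × 7.242) = 4.38018 m.
The centroid lies 4.26/2 = 2.13 m below the top edge, so the top edge sits at h_top = 4.38018 − 2.13 = 2.25018 m below the surface.

d_top ≈ 2.250 m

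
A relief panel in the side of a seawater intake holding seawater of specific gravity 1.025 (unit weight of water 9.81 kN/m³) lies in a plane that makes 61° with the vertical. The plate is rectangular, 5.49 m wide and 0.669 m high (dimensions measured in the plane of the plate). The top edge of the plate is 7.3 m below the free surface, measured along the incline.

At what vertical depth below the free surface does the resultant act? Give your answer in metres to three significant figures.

γ = 1.025 × 9.81 = 10.05525 kN/m³.
The plate makes 61° with the vertical, i.e. θ = 90° − 61° = 29° to the horizontal. Measuring y along the incline from the free-surface line, vertical depth h = y·sinθ with sinθ = 0.484810.
The centroid lies 0.669/2 = 0.3345 m below the top edge, so y_c = 7.3 + 0.3345 = 7.6345 m and h_c = 7.6345 × 0.484810 = 3.70128 m.
A = 5.49 × 0.669 = 3.67281 m².
Resultant F = γ·h_c·A = 10.05525 × 3.70128 × 3.67281 = 136.692 kN.
I_c = b·h³/12 = 5.49 × 0.669³/12 = 0.136984 m⁴.
Centre of pressure: y_p = y_c + I_c/(y_c·A) = 7.6345 + 0.136984/(7.6345 × 3.67281) = 7.6345 + 0.00488529 = 7.63939 m along the plane.
Vertically, h_p = y_p·sinθ = 7.63939 × 0.484810 = 3.70365 m.

h_p = 3.70 m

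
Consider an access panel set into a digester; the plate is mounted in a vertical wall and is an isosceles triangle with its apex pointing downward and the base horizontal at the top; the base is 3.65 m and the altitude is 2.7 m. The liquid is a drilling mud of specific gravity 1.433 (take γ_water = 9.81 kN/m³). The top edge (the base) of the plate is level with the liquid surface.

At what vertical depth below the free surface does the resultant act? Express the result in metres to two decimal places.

h_p = 1.35 m

γ = 1.433 × 9.81 = 14.05773 kN/m³.
With the apex down, the centroid sits h/3 = 2.7/3 = 0.9 m below the base (the top edge), so the centroid depth is h_c = 0.9 m.
A = ½ × 3.65 × 2.7 = 4.9275 m².
Resultant F = γ·h_c·A = 14.05773 × 0.9 × 4.9275 = 62.3425 kN.
I_c = b·h³/36 = 3.65 × 2.7³/36 = 1.99564 m⁴.
Centre of pressure: y_p = y_c + I_c/(y_c·A) = 0.9 + 1.99564/(0.9 × 4.9275) = 0.9 + 0.450001 = 1.35 m along the plane.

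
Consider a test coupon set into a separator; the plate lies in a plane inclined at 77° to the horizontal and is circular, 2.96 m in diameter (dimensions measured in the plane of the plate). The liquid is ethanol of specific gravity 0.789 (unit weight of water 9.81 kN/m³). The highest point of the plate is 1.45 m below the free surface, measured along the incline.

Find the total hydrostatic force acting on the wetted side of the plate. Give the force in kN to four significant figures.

γ = 0.789 × 9.81 = 7.74009 kN/m³.
Let θ = 77° be the plate's angle to the horizontal; measure y along the incline from where the plane meets the free surface. Vertical depth h = y·sinθ with sinθ = 0.974370.
The centroid is at the centre, 1.48 m below the top of the plate, so y_c = 1.45 + 1.48 = 2.93 m and h_c = 2.93 × 0.974370 = 2.8549 m.
A = π(1.48)² = 6.88134 m².
Resultant F = γ·h_c·A = 7.74009 × 2.8549 × 6.88134 = 152.058 kN.

F ≈ 152.1 kN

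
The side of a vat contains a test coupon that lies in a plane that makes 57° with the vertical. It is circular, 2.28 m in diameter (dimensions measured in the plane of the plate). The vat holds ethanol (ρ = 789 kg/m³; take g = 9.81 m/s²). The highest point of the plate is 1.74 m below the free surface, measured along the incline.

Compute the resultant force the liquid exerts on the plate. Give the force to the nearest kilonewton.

γ = ρg = 789 × 9.81 / 1000 = 7.74009 kN/m³.
The plate makes 57° with the vertical, i.e. θ = 90° − 57° = 33° to the horizontal. Measuring y along the incline from the free-surface line, vertical depth h = y·sinθ with sinθ = 0.544639.
The centroid is at the centre, 1.14 m below the top of the plate, so y_c = 1.74 + 1.14 = 2.88 m and h_c = 2.88 × 0.544639 = 1.56856 m.
A = π(1.14)² = 4.08281 m².
Resultant F = γ·h_c·A = 7.74009 × 1.56856 × 4.08281 = 49.5686 kN.

F ≈ 50 kN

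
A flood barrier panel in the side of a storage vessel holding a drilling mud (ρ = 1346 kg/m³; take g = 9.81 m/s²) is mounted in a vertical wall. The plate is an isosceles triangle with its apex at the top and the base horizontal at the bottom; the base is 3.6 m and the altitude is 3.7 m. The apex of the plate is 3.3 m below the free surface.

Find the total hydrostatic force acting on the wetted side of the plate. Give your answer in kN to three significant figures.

γ = ρg = 1346 × 9.81 / 1000 = 13.20426 kN/m³.
With the apex up, the centroid sits 2h/3 = 2 × 3.7/3 = 2.46667 m below the apex, so the centroid depth is h_c = 3.3 + 2.46667 = 5.76667 m.
A = ½ × 3.6 × 3.7 = 6.66 m².
Resultant F = γ·h_c·A = 13.20426 × 5.76667 × 6.66 = 507.123 kN.

F ≈ 507 kN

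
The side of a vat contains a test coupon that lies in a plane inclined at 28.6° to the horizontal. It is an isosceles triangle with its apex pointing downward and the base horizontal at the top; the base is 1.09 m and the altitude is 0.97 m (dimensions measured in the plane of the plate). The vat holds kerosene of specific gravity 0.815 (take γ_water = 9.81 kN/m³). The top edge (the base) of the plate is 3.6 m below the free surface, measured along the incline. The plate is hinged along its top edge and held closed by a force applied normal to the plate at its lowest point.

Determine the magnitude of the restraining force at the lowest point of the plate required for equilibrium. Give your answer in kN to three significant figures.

P ≈ 2.76 kN

γ = 0.815 × 9.81 = 7.99515 kN/m³.
Let θ = 28.6° be the plate's angle to the horizontal; measure y along the incline from where the plane meets the free surface. Vertical depth h = y·sinθ with sinθ = 0.478692.
With the apex down, the centroid sits h/3 = 0.97/3 = 0.323333 m below the base (the top edge), so y_c = 3.6 + 0.323333 = 3.92333 m and h_c = 3.92333 × 0.478692 = 1.87807 m.
A = ½ × 1.09 × 0.97 = 0.52865 m².
Resultant F = γ·h_c·A = 7.99515 × 1.87807 × 0.52865 = 7.93792 kN.
I_c = b·h³/36 = 1.09 × 0.97³/36 = 0.0276337 m⁴.
Centre of pressure: y_p = y_c + I_c/(y_c·A) = 3.92333 + 0.0276337/(3.92333 × 0.52865) = 3.92333 + 0.0133234 = 3.93665 m along the plane.
The resultant acts 0.323333 + 0.0133234 = 0.336656 m (along the plate) below the hinge at the top edge, so the moment about the hinge is M = F × 0.336656 = 7.93792 × 0.336656 = 2.67235 kN·m.
A normal force at the bottom, 0.97 m from the hinge, must supply this moment: P = 2.67235/0.97 = 2.755 kN.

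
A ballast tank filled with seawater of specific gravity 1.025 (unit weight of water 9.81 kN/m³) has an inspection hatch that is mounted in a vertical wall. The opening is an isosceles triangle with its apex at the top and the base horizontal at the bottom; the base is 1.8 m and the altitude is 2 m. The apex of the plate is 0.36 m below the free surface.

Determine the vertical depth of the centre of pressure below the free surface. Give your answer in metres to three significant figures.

h_p = 1.82 m

γ = 1.025 × 9.81 = 10.05525 kN/m³.
With the apex up, the centroid sits 2h/3 = 2 × 2/3 = 1.33333 m below the apex, so the centroid depth is h_c = 0.36 + 1.33333 = 1.69333 m.
A = ½ × 1.8 × 2 = 1.8 m².
Resultant F = γ·h_c·A = 10.05525 × 1.69333 × 1.8 = 30.6483 kN.
I_c = b·h³/36 = 1.8 × 2³/36 = 0.4 m⁴.
Centre of pressure: y_p = y_c + I_c/(y_c·A) = 1.69333 + 0.4/(1.69333 × 1.8) = 1.69333 + 0.131234 = 1.82456 m along the plane.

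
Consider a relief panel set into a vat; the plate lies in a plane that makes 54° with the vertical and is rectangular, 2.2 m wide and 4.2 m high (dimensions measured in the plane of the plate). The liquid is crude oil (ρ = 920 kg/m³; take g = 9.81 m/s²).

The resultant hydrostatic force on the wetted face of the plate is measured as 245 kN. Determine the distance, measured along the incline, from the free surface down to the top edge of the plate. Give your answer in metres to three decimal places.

y_top ≈ 2.898 m

γ = ρg = 920 × 9.81 / 1000 = 9.0252 kN/m³.
A = 2.2 × 4.2 = 9.24 m².
From F = γ·h_c·A, the centroid depth is h_c = 245/(9.0252 × 9.24) = 2.9379 m.
The plate makes 54° with the vertical, i.e. θ = 90° − 54° = 36° to the horizontal. Measuring y along the incline from the free-surface line, vertical depth h = y·sinθ with sinθ = 0.587785.
Along the incline, y_c = h_c/sinθ = 2.9379/0.587785 = 4.99826 m.
The centroid lies 4.2/2 = 2.1 m below the top edge, so the top edge sits at y_top = 4.99826 − 2.1 = 2.89826 m along the incline.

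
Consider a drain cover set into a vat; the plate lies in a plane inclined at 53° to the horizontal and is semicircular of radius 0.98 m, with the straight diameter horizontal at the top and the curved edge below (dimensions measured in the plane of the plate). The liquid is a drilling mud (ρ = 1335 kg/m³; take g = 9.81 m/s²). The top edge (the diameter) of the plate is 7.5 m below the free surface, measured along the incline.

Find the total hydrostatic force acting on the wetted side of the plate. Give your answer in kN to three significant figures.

F ≈ 125 kN

γ = ρg = 1335 × 9.81 / 1000 = 13.09635 kN/m³.
Let θ = 53° be the plate's angle to the horizontal; measure y along the incline from where the plane meets the free surface. Vertical depth h = y·sinθ with sinθ = 0.798636.
The centroid of a semicircle lies 4r/(3π) = 0.415925 m from the diameter, here below the top edge, so y_c = 7.5 + 0.415925 = 7.91592 m and h_c = 7.91592 × 0.798636 = 6.32194 m.
A = πr²/2 = π × 0.98²/2 = 1.50859 m².
Resultant F = γ·h_c·A = 13.09635 × 6.32194 × 1.50859 = 124.903 kN.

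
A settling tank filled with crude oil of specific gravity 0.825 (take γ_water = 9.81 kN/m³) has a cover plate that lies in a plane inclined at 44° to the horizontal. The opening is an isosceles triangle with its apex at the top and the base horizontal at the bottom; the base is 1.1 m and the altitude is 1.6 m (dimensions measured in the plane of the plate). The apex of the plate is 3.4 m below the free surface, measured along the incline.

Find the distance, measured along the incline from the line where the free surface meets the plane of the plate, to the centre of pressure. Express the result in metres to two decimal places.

γ = 0.825 × 9.81 = 8.09325 kN/m³.
Let θ = 44° be the plate's angle to the horizontal; measure y along the incline from where the plane meets the free surface. Vertical depth h = y·sinθ with sinθ = 0.694658.
With the apex up, the centroid sits 2h/3 = 2 × 1.6/3 = 1.06667 m below the apex, so y_c = 3.4 + 1.06667 = 4.46667 m and h_c = 4.46667 × 0.694658 = 3.10281 m.
A = ½ × 1.1 × 1.6 = 0.88 m².
Resultant F = γ·h_c·A = 8.09325 × 3.10281 × 0.88 = 22.0984 kN.
I_c = b·h³/36 = 1.1 × 1.6³/36 = 0.125156 m⁴.
Centre of pressure: y_p = y_c + I_c/(y_c·A) = 4.46667 + 0.125156/(4.46667 × 0.88) = 4.46667 + 0.0318409 = 4.49851 m along the plane.

y_p = 4.50 m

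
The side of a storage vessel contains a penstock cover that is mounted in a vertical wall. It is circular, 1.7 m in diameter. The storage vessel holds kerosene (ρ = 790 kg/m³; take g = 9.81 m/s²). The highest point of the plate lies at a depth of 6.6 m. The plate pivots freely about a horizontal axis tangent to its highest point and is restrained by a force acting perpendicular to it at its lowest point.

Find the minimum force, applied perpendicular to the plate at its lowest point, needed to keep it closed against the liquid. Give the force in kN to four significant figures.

P ≈ 67.39 kN

γ = ρg = 790 × 9.81 / 1000 = 7.7499 kN/m³.
The centroid is at the centre, 0.85 m below the top of the plate, so the centroid depth is h_c = 6.6 + 0.85 = 7.45 m.
A = π(0.85)² = 2.2698 m².
Resultant F = γ·h_c·A = 7.7499 × 7.45 × 2.2698 = 131.051 kN.
I_c = πr⁴/4 = π × 0.85⁴/4 = 0.409983 m⁴.
Centre of pressure: y_p = y_c + I_c/(y_c·A) = 7.45 + 0.409983/(7.45 × 2.2698) = 7.45 + 0.024245 = 7.47424 m along the plane.
The resultant acts 0.85 + 0.024245 = 0.874245 m (along the plate) below the hinge at the top edge, so the moment about the hinge is M = F × 0.874245 = 131.051 × 0.874245 = 114.571 kN·m.
A normal force at the bottom, 1.7 m from the hinge, must supply this moment: P = 114.571/1.7 = 67.3947 kN.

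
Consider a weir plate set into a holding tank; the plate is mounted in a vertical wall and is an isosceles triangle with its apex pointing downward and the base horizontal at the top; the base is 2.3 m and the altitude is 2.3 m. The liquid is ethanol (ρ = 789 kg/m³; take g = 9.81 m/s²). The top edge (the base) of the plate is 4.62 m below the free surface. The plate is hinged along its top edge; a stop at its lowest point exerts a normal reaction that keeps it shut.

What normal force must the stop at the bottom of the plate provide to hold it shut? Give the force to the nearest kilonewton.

γ = ρg = 789 × 9.81 / 1000 = 7.74009 kN/m³.
With the apex down, the centroid sits h/3 = 2.3/3 = 0.766667 m below the base (the top edge), so the centroid depth is h_c = 4.62 + 0.766667 = 5.38667 m.
A = ½ × 2.3 × 2.3 = 2.645 m².
Resultant F = γ·h_c·A = 7.74009 × 5.38667 × 2.645 = 110.279 kN.
I_c = b·h³/36 = 2.3 × 2.3³/36 = 0.777336 m⁴.
Centre of pressure: y_p = y_c + I_c/(y_c·A) = 5.38667 + 0.777336/(5.38667 × 2.645) = 5.38667 + 0.0545585 = 5.44123 m along the plane.
The resultant acts 0.766667 + 0.0545585 = 0.821225 m (along the plate) below the hinge at the top edge, so the moment about the hinge is M = F × 0.821225 = 110.279 × 0.821225 = 90.5639 kN·m.
A normal force at the bottom, 2.3 m from the hinge, must supply this moment: P = 90.5639/2.3 = 39.3756 kN.

P ≈ 39 kN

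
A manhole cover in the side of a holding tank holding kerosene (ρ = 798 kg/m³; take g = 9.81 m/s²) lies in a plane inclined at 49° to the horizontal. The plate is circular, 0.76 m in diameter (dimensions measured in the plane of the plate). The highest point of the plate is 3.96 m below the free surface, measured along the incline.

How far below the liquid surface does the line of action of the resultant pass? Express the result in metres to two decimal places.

γ = ρg = 798 × 9.81 / 1000 = 7.82838 kN/m³.
Let θ = 49° be the plate's angle to the horizontal; measure y along the incline from where the plane meets the free surface. Vertical depth h = y·sinθ with sinθ = 0.754710.
The centroid is at the centre, 0.38 m below the top of the plate, so y_c = 3.96 + 0.38 = 4.34 m and h_c = 4.34 × 0.754710 = 3.27544 m.
A = π(0.38)² = 0.453646 m².
Resultant F = γ·h_c·A = 7.82838 × 3.27544 × 0.453646 = 11.6321 kN.
I_c = πr⁴/4 = π × 0.38⁴/4 = 0.0163766 m⁴.
Centre of pressure: y_p = y_c + I_c/(y_c·A) = 4.34 + 0.0163766/(4.34 × 0.453646) = 4.34 + 0.00831796 = 4.34832 m along the plane.
Vertically, h_p = y_p·sinθ = 4.34832 × 0.754710 = 3.28172 m.

h_p = 3.28 m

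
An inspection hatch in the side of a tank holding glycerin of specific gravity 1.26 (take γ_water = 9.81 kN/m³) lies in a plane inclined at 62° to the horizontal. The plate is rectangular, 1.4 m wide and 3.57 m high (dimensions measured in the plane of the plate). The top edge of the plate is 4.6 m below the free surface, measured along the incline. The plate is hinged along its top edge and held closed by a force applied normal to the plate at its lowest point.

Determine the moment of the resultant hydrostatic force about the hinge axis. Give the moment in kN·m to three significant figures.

M ≈ 680 kN·m

γ = 1.26 × 9.81 = 12.3606 kN/m³.
Let θ = 62° be the plate's angle to the horizontal; measure y along the incline from where the plane meets the free surface. Vertical depth h = y·sinθ with sinθ = 0.882948.
The centroid lies 3.57/2 = 1.785 m below the top edge, so y_c = 4.6 + 1.785 = 6.385 m and h_c = 6.385 × 0.882948 = 5.63762 m.
A = 1.4 × 3.57 = 4.998 m².
Resultant F = γ·h_c·A = 12.3606 × 5.63762 × 4.998 = 348.282 kN.
I_c = b·h³/12 = 1.4 × 3.57³/12 = 5.30825 m⁴.
Centre of pressure: y_p = y_c + I_c/(y_c·A) = 6.385 + 5.30825/(6.385 × 4.998) = 6.385 + 0.166339 = 6.55134 m along the plane.
The resultant acts 1.785 + 0.166339 = 1.95134 m (along the plate) below the hinge at the top edge, so the moment about the hinge is M = F × 1.95134 = 348.282 × 1.95134 = 679.617 kN·m.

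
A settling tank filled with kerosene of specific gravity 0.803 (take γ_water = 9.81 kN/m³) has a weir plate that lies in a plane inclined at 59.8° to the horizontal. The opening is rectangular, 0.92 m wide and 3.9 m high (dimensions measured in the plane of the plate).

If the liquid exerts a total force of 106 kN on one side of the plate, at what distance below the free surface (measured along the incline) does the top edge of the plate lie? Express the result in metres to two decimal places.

γ = 0.803 × 9.81 = 7.87743 kN/m³.
A = 0.92 × 3.9 = 3.588 m².
From F = γ·h_c·A, the centroid depth is h_c = 106/(7.87743 × 3.588) = 3.75032 m.
Let θ = 59.8° be the plate's angle to the horizontal; measure y along the incline from where the plane meets the free surface. Vertical depth h = y·sinθ with sinθ = 0.864275.
Along the incline, y_c = h_c/sinθ = 3.75032/0.864275 = 4.33927 m.
The centroid lies 3.9/2 = 1.95 m below the top edge, so the top edge sits at y_top = 4.33927 − 1.95 = 2.38927 m along the incline.

y_top ≈ 2.39 m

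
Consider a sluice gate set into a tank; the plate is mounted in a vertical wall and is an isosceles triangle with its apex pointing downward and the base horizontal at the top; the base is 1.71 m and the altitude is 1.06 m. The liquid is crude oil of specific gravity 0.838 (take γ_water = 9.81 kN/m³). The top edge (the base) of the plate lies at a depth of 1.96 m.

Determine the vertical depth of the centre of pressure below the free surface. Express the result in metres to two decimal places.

γ = 0.838 × 9.81 = 8.22078 kN/m³.
With the apex down, the centroid sits h/3 = 1.06/3 = 0.353333 m below the base (the top edge), so the centroid depth is h_c = 1.96 + 0.353333 = 2.31333 m.
A = ½ × 1.71 × 1.06 = 0.9063 m².
Resultant F = γ·h_c·A = 8.22078 × 2.31333 × 0.9063 = 17.2354 kN.
I_c = b·h³/36 = 1.71 × 1.06³/36 = 0.0565733 m⁴.
Centre of pressure: y_p = y_c + I_c/(y_c·A) = 2.31333 + 0.0565733/(2.31333 × 0.9063) = 2.31333 + 0.0269837 = 2.34031 m along the plane.

h_p = 2.34 m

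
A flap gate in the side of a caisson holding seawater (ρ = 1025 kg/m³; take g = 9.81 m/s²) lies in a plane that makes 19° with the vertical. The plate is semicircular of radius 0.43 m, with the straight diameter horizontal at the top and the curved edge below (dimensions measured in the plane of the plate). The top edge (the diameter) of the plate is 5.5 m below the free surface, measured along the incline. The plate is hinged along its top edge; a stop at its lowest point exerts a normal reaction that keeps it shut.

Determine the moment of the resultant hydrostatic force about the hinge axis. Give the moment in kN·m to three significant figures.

γ = ρg = 1025 × 9.81 / 1000 = 10.05525 kN/m³.
The plate makes 19° with the vertical, i.e. θ = 90° − 19° = 71° to the horizontal. Measuring y along the incline from the free-surface line, vertical depth h = y·sinθ with sinθ = 0.945519.
The centroid of a semicircle lies 4r/(3π) = 0.182498 m from the diameter, here below the top edge, so y_c = 5.5 + 0.182498 = 5.6825 m and h_c = 5.6825 × 0.945519 = 5.37291 m.
A = πr²/2 = π × 0.43²/2 = 0.29044 m².
Resultant F = γ·h_c·A = 10.05525 × 5.37291 × 0.29044 = 15.6913 kN.
I_c = (π/8 − 8/(9π))·r⁴ = 0.109757 × 0.43⁴ = 0.00375237 m⁴.
Centre of pressure: y_p = y_c + I_c/(y_c·A) = 5.6825 + 0.00375237/(5.6825 × 0.29044) = 5.6825 + 0.00227358 = 5.68477 m along the plane.
The resultant acts 0.182498 + 0.00227358 = 0.184772 m (along the plate) below the hinge at the top edge, so the moment about the hinge is M = F × 0.184772 = 15.6913 × 0.184772 = 2.89931 kN·m.

M ≈ 2.90 kN·m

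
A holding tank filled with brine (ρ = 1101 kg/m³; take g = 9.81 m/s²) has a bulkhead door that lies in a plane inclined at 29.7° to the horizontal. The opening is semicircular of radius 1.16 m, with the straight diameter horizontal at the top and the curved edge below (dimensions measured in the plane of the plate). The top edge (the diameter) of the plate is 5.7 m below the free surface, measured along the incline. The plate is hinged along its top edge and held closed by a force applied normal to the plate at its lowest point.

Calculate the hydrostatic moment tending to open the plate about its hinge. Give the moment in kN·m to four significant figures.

M ≈ 35.55 kN·m

γ = ρg = 1101 × 9.81 / 1000 = 10.80081 kN/m³.
Let θ = 29.7° be the plate's angle to the horizontal; measure y along the incline from where the plane meets the free surface. Vertical depth h = y·sinθ with sinθ = 0.495459.
The centroid of a semicircle lies 4r/(3π) = 0.492319 m from the diameter, here below the top edge, so y_c = 5.7 + 0.492319 = 6.19232 m and h_c = 6.19232 × 0.495459 = 3.06804 m.
A = πr²/2 = π × 1.16²/2 = 2.11366 m².
Resultant F = γ·h_c·A = 10.80081 × 3.06804 × 2.11366 = 70.041 kN.
I_c = (π/8 − 8/(9π))·r⁴ = 0.109757 × 1.16⁴ = 0.19873 m⁴.
Centre of pressure: y_p = y_c + I_c/(y_c·A) = 6.19232 + 0.19873/(6.19232 × 2.11366) = 6.19232 + 0.0151836 = 6.2075 m along the plane.
The resultant acts 0.492319 + 0.0151836 = 0.507503 m (along the plate) below the hinge at the top edge, so the moment about the hinge is M = F × 0.507503 = 70.041 × 0.507503 = 35.546 kN·m.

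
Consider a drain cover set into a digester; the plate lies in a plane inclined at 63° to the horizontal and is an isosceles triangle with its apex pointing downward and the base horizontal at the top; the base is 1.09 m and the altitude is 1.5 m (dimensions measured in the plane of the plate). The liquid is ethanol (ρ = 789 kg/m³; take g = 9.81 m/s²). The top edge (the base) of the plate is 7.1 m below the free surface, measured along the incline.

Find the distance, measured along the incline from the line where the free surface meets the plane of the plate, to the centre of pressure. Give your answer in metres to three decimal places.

γ = ρg = 789 × 9.81 / 1000 = 7.74009 kN/m³.
Let θ = 63° be the plate's angle to the horizontal; measure y along the incline from where the plane meets the free surface. Vertical depth h = y·sinθ with sinθ = 0.891007.
With the apex down, the centroid sits h/3 = 1.5/3 = 0.5 m below the base (the top edge), so y_c = 7.1 + 0.5 = 7.6 m and h_c = 7.6 × 0.891007 = 6.77165 m.
A = ½ × 1.09 × 1.5 = 0.8175 m².
Resultant F = γ·h_c·A = 7.74009 × 6.77165 × 0.8175 = 42.8478 kN.
I_c = b·h³/36 = 1.09 × 1.5³/36 = 0.102188 m⁴.
Centre of pressure: y_p = y_c + I_c/(y_c·A) = 7.6 + 0.102188/(7.6 × 0.8175) = 7.6 + 0.0164474 = 7.61645 m along the plane.

y_p = 7.616 m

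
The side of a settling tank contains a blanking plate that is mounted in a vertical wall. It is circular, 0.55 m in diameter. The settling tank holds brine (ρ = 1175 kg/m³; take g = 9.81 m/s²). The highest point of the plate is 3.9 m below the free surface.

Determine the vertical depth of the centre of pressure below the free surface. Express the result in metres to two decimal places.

h_p = 4.18 m

γ = ρg = 1175 × 9.81 / 1000 = 11.52675 kN/m³.
The centroid is at the centre, 0.275 m below the top of the plate, so the centroid depth is h_c = 3.9 + 0.275 = 4.175 m.
A = π(0.275)² = 0.237583 m².
Resultant F = γ·h_c·A = 11.52675 × 4.175 × 0.237583 = 11.4335 kN.
I_c = πr⁴/4 = π × 0.275⁴/4 = 0.0044918 m⁴.
Centre of pressure: y_p = y_c + I_c/(y_c·A) = 4.175 + 0.0044918/(4.175 × 0.237583) = 4.175 + 0.00452844 = 4.17953 m along the plane.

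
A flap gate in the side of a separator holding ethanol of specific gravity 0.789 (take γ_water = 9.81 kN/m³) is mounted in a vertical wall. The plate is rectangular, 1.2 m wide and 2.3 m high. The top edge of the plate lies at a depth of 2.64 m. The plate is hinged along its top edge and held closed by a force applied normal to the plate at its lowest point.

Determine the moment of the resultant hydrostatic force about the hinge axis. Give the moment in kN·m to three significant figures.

γ = 0.789 × 9.81 = 7.74009 kN/m³.
The centroid lies 2.3/2 = 1.15 m below the top edge, so the centroid depth is h_c = 2.64 + 1.15 = 3.79 m.
A = 1.2 × 2.3 = 2.76 m².
Resultant F = γ·h_c·A = 7.74009 × 3.79 × 2.76 = 80.9644 kN.
I_c = b·h³/12 = 1.2 × 2.3³/12 = 1.2167 m⁴.
Centre of pressure: y_p = y_c + I_c/(y_c·A) = 3.79 + 1.2167/(3.79 × 2.76) = 3.79 + 0.116315 = 3.90632 m along the plane.
The resultant acts 1.15 + 0.116315 = 1.26631 m (along the plate) below the hinge at the top edge, so the moment about the hinge is M = F × 1.26631 = 80.9644 × 1.26631 = 102.526 kN·m.

M ≈ 103 kN·m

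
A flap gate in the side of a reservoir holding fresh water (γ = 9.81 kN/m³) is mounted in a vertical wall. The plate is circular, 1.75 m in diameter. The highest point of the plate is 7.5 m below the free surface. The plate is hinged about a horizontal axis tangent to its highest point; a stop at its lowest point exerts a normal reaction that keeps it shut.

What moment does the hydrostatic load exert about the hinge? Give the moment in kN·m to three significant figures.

M ≈ 177 kN·m

γ = 9.81 kN/m³.
The centroid is at the centre, 0.875 m below the top of the plate, so the centroid depth is h_c = 7.5 + 0.875 = 8.375 m.
A = π(0.875)² = 2.40528 m².
Resultant F = γ·h_c·A = 9.81 × 8.375 × 2.40528 = 197.615 kN.
I_c = πr⁴/4 = π × 0.875⁴/4 = 0.460386 m⁴.
Centre of pressure: y_p = y_c + I_c/(y_c·A) = 8.375 + 0.460386/(8.375 × 2.40528) = 8.375 + 0.0228545 = 8.39785 m along the plane.
The resultant acts 0.875 + 0.0228545 = 0.897854 m (along the plate) below the hinge at the top edge, so the moment about the hinge is M = F × 0.897854 = 197.615 × 0.897854 = 177.429 kN·m.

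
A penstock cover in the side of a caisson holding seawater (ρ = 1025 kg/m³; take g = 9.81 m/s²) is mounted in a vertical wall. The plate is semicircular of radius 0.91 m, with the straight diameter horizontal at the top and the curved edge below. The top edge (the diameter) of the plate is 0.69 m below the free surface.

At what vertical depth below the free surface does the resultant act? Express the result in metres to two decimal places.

γ = ρg = 1025 × 9.81 / 1000 = 10.05525 kN/m³.
The centroid of a semicircle lies 4r/(3π) = 0.386216 m from the diameter, here below the top edge, so the centroid depth is h_c = 0.69 + 0.386216 = 1.07622 m.
A = πr²/2 = π × 0.91²/2 = 1.30078 m².
Resultant F = γ·h_c·A = 10.05525 × 1.07622 × 1.30078 = 14.0766 kN.
I_c = (π/8 − 8/(9π))·r⁴ = 0.109757 × 0.91⁴ = 0.0752658 m⁴.
Centre of pressure: y_p = y_c + I_c/(y_c·A) = 1.07622 + 0.0752658/(1.07622 × 1.30078) = 1.07622 + 0.0537641 = 1.12998 m along the plane.

h_p = 1.13 m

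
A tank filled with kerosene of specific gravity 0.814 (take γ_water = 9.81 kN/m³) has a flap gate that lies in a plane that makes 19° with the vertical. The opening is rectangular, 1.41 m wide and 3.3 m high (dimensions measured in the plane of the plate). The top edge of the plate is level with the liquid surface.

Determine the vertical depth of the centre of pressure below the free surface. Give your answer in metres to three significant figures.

γ = 0.814 × 9.81 = 7.98534 kN/m³.
The plate makes 19° with the vertical, i.e. θ = 90° − 19° = 71° to the horizontal. Measuring y along the incline from the free-surface line, vertical depth h = y·sinθ with sinθ = 0.945519.
The centroid lies 3.3/2 = 1.65 m below the top edge, so y_c = 1.65 m and h_c = 1.65 × 0.945519 = 1.56011 m.
A = 1.41 × 3.3 = 4.653 m².
Resultant F = γ·h_c·A = 7.98534 × 1.56011 × 4.653 = 57.9671 kN.
I_c = b·h³/12 = 1.41 × 3.3³/12 = 4.2226 m⁴.
Centre of pressure: y_p = y_c + I_c/(y_c·A) = 1.65 + 4.2226/(1.65 × 4.653) = 1.65 + 0.55 = 2.2 m along the plane.
Vertically, h_p = y_p·sinθ = 2.2 × 0.945519 = 2.08014 m.

h_p = 2.08 m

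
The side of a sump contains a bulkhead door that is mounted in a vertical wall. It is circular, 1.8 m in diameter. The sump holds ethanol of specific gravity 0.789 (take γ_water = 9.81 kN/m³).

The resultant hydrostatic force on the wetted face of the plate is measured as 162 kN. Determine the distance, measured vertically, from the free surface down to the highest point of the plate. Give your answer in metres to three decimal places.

γ = 0.789 × 9.81 = 7.74009 kN/m³.
A = π(0.9)² = 2.54469 m².
From F = γ·h_c·A, the centroid depth is h_c = 162/(7.74009 × 2.54469) = 8.22497 m.
The centroid is at the centre, 0.9 m below the top of the plate, so the highest point sits at h_top = 8.22497 − 0.9 = 7.32497 m below the surface.

d_top ≈ 7.325 m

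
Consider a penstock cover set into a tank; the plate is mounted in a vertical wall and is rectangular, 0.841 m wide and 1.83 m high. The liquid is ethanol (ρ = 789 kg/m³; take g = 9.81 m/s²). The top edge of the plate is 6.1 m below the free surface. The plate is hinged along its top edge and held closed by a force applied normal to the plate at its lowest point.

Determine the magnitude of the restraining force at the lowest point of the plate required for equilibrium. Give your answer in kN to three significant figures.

P ≈ 43.6 kN

γ = ρg = 789 × 9.81 / 1000 = 7.74009 kN/m³.
The centroid lies 1.83/2 = 0.915 m below the top edge, so the centroid depth is h_c = 6.1 + 0.915 = 7.015 m.
A = 0.841 × 1.83 = 1.53903 m².
Resultant F = γ·h_c·A = 7.74009 × 7.015 × 1.53903 = 83.5643 kN.
I_c = b·h³/12 = 0.841 × 1.83³/12 = 0.429505 m⁴.
Centre of pressure: y_p = y_c + I_c/(y_c·A) = 7.015 + 0.429505/(7.015 × 1.53903) = 7.015 + 0.0397826 = 7.05478 m along the plane.
The resultant acts 0.915 + 0.0397826 = 0.954783 m (along the plate) below the hinge at the top edge, so the moment about the hinge is M = F × 0.954783 = 83.5643 × 0.954783 = 79.7858 kN·m.
A normal force at the bottom, 1.83 m from the hinge, must supply this moment: P = 79.7858/1.83 = 43.5988 kN.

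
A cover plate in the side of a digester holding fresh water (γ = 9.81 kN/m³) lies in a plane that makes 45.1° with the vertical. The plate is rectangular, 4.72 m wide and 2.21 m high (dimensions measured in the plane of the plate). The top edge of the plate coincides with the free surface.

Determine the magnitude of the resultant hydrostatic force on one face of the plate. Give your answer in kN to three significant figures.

F ≈ 79.8 kN

γ = 9.81 kN/m³.
The plate makes 45.1° with the vertical, i.e. θ = 90° − 45.1° = 44.9° to the horizontal. Measuring y along the incline from the free-surface line, vertical depth h = y·sinθ with sinθ = 0.705872.
The centroid lies 2.21/2 = 1.105 m below the top edge, so y_c = 1.105 m and h_c = 1.105 × 0.705872 = 0.779989 m.
A = 4.72 × 2.21 = 10.4312 m².
Resultant F = γ·h_c·A = 9.81 × 0.779989 × 10.4312 = 79.8163 kN.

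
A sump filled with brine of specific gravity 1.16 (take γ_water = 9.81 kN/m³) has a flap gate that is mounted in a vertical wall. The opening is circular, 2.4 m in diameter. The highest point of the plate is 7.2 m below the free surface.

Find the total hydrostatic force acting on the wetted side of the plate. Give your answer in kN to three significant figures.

γ = 1.16 × 9.81 = 11.3796 kN/m³.
The centroid is at the centre, 1.2 m below the top of the plate, so the centroid depth is h_c = 7.2 + 1.2 = 8.4 m.
A = π(1.2)² = 4.52389 m².
Resultant F = γ·h_c·A = 11.3796 × 8.4 × 4.52389 = 432.432 kN.

F ≈ 432 kN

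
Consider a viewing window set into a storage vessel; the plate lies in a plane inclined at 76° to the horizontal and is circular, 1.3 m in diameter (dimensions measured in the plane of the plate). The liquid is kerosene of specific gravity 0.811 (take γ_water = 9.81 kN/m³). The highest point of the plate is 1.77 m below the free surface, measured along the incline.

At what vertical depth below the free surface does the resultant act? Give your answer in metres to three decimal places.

h_p = 2.390 m

γ = 0.811 × 9.81 = 7.95591 kN/m³.
Let θ = 76° be the plate's angle to the horizontal; measure y along the incline from where the plane meets the free surface. Vertical depth h = y·sinθ with sinθ = 0.970296.
The centroid is at the centre, 0.65 m below the top of the plate, so y_c = 1.77 + 0.65 = 2.42 m and h_c = 2.42 × 0.970296 = 2.34812 m.
A = π(0.65)² = 1.32732 m².
Resultant F = γ·h_c·A = 7.95591 × 2.34812 × 1.32732 = 24.7962 kN.
I_c = πr⁴/4 = π × 0.65⁴/4 = 0.140198 m⁴.
Centre of pressure: y_p = y_c + I_c/(y_c·A) = 2.42 + 0.140198/(2.42 × 1.32732) = 2.42 + 0.0436466 = 2.46365 m along the plane.
Vertically, h_p = y_p·sinθ = 2.46365 × 0.970296 = 2.39047 m.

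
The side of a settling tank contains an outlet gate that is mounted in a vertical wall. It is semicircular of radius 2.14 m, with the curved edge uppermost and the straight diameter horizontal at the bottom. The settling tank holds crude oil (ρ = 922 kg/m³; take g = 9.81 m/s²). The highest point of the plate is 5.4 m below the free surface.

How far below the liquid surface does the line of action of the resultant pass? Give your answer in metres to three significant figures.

h_p = 6.68 m

γ = ρg = 922 × 9.81 / 1000 = 9.04482 kN/m³.
The centroid lies 4r/(3π) = 0.908244 m above the diameter, so r − 4r/(3π) = 2.14 − 0.908244 = 1.23176 m below the topmost point, so the centroid depth is h_c = 5.4 + 1.23176 = 6.63176 m.
A = πr²/2 = π × 2.14²/2 = 7.19362 m².
Resultant F = γ·h_c·A = 9.04482 × 6.63176 × 7.19362 = 431.495 kN.
I_c = (π/8 − 8/(9π))·r⁴ = 0.109757 × 2.14⁴ = 2.3019 m⁴.
Centre of pressure: y_p = y_c + I_c/(y_c·A) = 6.63176 + 2.3019/(6.63176 × 7.19362) = 6.63176 + 0.0482514 = 6.68001 m along the plane.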